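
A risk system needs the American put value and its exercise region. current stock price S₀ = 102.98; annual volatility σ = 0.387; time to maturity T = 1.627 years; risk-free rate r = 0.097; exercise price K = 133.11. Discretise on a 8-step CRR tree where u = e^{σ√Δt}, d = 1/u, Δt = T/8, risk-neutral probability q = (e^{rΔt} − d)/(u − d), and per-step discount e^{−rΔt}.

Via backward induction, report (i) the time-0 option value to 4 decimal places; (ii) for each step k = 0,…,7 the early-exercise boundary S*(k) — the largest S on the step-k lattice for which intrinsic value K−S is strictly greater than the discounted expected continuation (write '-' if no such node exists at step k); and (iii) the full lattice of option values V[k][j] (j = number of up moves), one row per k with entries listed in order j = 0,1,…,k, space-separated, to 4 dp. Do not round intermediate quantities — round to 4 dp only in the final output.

price = 33.1476
boundary = - 86.4883 72.6376 86.4883 72.6376 86.4883 102.9800 86.4883
tree:
33.1476
46.6217 21.6567
60.4724 32.3199 12.3855
72.1049 46.6217 20.0121 5.6340
81.8746 60.4724 31.2228 10.1578 1.5627
90.0797 72.1049 46.6217 17.8319 3.2747 0.0000
96.9707 81.8746 60.4724 30.1300 6.8619 0.0000 0.0000
102.7583 90.0797 72.1049 46.6217 14.3788 0.0000 0.0000 0.0000
107.6189 96.9707 81.8746 60.4724 30.1300 0.0000 0.0000 0.0000 0.0000

Δt=0.20338  u=1.19068  d=0.83986  q=0.51327  discount=0.98047
step 8 (expiry): payoffs max(K−S,0) = 107.6189 96.9707 81.8746 60.4724 30.1300 0.0000 0.0000 0.0000 0.0000
step 7: (k=7,j=0): S=30.3517, (K−S)⁺=102.7583, hold=100.1581 ⇒ V=102.7583 exercise | (k=7,j=1): S=43.0303, (K−S)⁺=90.0797, hold=87.4795 ⇒ V=90.0797 exercise | (k=7,j=2): S=61.0051, (K−S)⁺=72.1049, hold=69.5047 ⇒ V=72.1049 exercise | (k=7,j=3): S=86.4883, (K−S)⁺=46.6217, hold=44.0215 ⇒ V=46.6217 exercise | (k=7,j=4): S=122.6164, (K−S)⁺=10.4936, hold=14.3788 ⇒ V=14.3788 continue | (k=7,j=5): S=173.8360, (K−S)⁺=0.0000, hold=0.0000 ⇒ V=0.0000 continue | (k=7,j=6): S=246.4512, (K−S)⁺=0.0000, hold=0.0000 ⇒ V=0.0000 continue | (k=7,j=7): S=349.3994, (K−S)⁺=0.0000, hold=0.0000 ⇒ V=0.0000 continue  boundary S*=86.4883
step 6: (k=6,j=0): S=36.1393, (K−S)⁺=96.9707, hold=94.3706 ⇒ V=96.9707 exercise | (k=6,j=1): S=51.2354, (K−S)⁺=81.8746, hold=79.2744 ⇒ V=81.8746 exercise | (k=6,j=2): S=72.6376, (K−S)⁺=60.4724, hold=57.8722 ⇒ V=60.4724 exercise | (k=6,j=3): S=102.9800, (K−S)⁺=30.1300, hold=29.4850 ⇒ V=30.1300 exercise | (k=6,j=4): S=145.9971, (K−S)⁺=0.0000, hold=6.8619 ⇒ V=6.8619 continue | (k=6,j=5): S=206.9833, (K−S)⁺=0.0000, hold=0.0000 ⇒ V=0.0000 continue | (k=6,j=6): S=293.4449, (K−S)⁺=0.0000, hold=0.0000 ⇒ V=0.0000 continue  boundary S*=102.9800
step 5: (k=5,j=0): S=43.0303, (K−S)⁺=90.0797, hold=87.4795 ⇒ V=90.0797 exercise | (k=5,j=1): S=61.0051, (K−S)⁺=72.1049, hold=69.5047 ⇒ V=72.1049 exercise | (k=5,j=2): S=86.4883, (K−S)⁺=46.6217, hold=44.0215 ⇒ V=46.6217 exercise | (k=5,j=3): S=122.6164, (K−S)⁺=10.4936, hold=17.8319 ⇒ V=17.8319 continue | (k=5,j=4): S=173.8360, (K−S)⁺=0.0000, hold=3.2747 ⇒ V=3.2747 continue | (k=5,j=5): S=246.4512, (K−S)⁺=0.0000, hold=0.0000 ⇒ V=0.0000 continue  boundary S*=86.4883
step 4: (k=4,j=0): S=51.2354, (K−S)⁺=81.8746, hold=79.2744 ⇒ V=81.8746 exercise | (k=4,j=1): S=72.6376, (K−S)⁺=60.4724, hold=57.8722 ⇒ V=60.4724 exercise | (k=4,j=2): S=102.9800, (K−S)⁺=30.1300, hold=31.2228 ⇒ V=31.2228 continue | (k=4,j=3): S=145.9971, (K−S)⁺=0.0000, hold=10.1578 ⇒ V=10.1578 continue | (k=4,j=4): S=206.9833, (K−S)⁺=0.0000, hold=1.5627 ⇒ V=1.5627 continue  boundary S*=72.6376
step 3: (k=3,j=0): S=61.0051, (K−S)⁺=72.1049, hold=69.5047 ⇒ V=72.1049 exercise | (k=3,j=1): S=86.4883, (K−S)⁺=46.6217, hold=44.5715 ⇒ V=46.6217 exercise | (k=3,j=2): S=122.6164, (K−S)⁺=10.4936, hold=20.0121 ⇒ V=20.0121 continue | (k=3,j=3): S=173.8360, (K−S)⁺=0.0000, hold=5.6340 ⇒ V=5.6340 continue  boundary S*=86.4883
step 2: (k=2,j=0): S=72.6376, (K−S)⁺=60.4724, hold=57.8722 ⇒ V=60.4724 exercise | (k=2,j=1): S=102.9800, (K−S)⁺=30.1300, hold=32.3199 ⇒ V=32.3199 continue | (k=2,j=2): S=145.9971, (K−S)⁺=0.0000, hold=12.3855 ⇒ V=12.3855 continue  boundary S*=72.6376
step 1: (k=1,j=0): S=86.4883, (K−S)⁺=46.6217, hold=45.1236 ⇒ V=46.6217 exercise | (k=1,j=1): S=122.6164, (K−S)⁺=10.4936, hold=21.6567 ⇒ V=21.6567 continue  boundary S*=86.4883
step 0: (k=0,j=0): S=102.9800, (K−S)⁺=30.1300, hold=33.1476 ⇒ V=33.1476 continue  boundary S*=-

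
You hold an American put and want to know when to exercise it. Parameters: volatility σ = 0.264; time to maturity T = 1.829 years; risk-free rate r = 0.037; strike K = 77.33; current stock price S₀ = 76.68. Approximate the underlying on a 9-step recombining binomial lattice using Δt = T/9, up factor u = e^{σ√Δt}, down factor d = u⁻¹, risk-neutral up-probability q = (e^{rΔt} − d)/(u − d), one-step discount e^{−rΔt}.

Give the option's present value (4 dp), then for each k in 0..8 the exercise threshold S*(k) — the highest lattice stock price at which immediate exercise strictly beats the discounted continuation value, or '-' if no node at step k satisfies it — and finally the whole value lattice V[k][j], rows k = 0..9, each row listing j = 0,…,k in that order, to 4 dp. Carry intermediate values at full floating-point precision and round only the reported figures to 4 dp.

price = 9.3035
boundary = - - - 53.6567 47.6363 53.6567 47.6363 53.6567 60.4380
tree:
9.3035
13.0882 5.6876
17.8855 8.5243 2.9582
23.6733 12.4109 4.7956 1.1792
29.6937 17.4726 7.5745 2.1101 0.2732
35.0386 23.6733 11.5819 3.7115 0.5527 0.0000
39.7838 29.6937 16.9981 6.3813 1.1180 0.0000 0.0000
43.9966 35.0386 23.6733 10.6295 2.2615 0.0000 0.0000 0.0000
47.7367 39.7838 29.6937 16.8920 4.5746 0.0000 0.0000 0.0000 0.0000
51.0572 43.9966 35.0386 23.6733 9.2537 0.0000 0.0000 0.0000 0.0000 0.0000

Δt=0.20322, u=1.12638, d=0.88780, q=0.50192, disc=e^(-rΔt)=0.99251
k=9 terminal: V=max(K-S,0) → 51.0572 43.9966 35.0386 23.6733 9.2537 0.0000 0.0000 0.0000 0.0000 0.0000
k=8: j=0 S=29.5933 intr=47.7367 cont=47.1574 V=47.7367[EX]; j=1 S=37.5462 intr=39.7838 cont=39.2046 V=39.7838[EX]; j=2 S=47.6363 intr=29.6937 cont=29.1145 V=29.6937[EX]; j=3 S=60.4380 intr=16.8920 cont=16.3127 V=16.8920[EX]; j=4 S=76.6800 intr=0.6500 cont=4.5746 V=4.5746[hold]; j=5 S=97.2869 intr=0.0000 cont=0.0000 V=0.0000[hold]; j=6 S=123.4317 intr=0.0000 cont=0.0000 V=0.0000[hold]; j=7 S=156.6025 intr=0.0000 cont=0.0000 V=0.0000[hold]; j=8 S=198.6877 intr=0.0000 cont=0.0000 V=0.0000[hold]  S*(8)=60.4380
k=7: j=0 S=33.3334 intr=43.9966 cont=43.4173 V=43.9966[EX]; j=1 S=42.2914 intr=35.0386 cont=34.4594 V=35.0386[EX]; j=2 S=53.6567 intr=23.6733 cont=23.0940 V=23.6733[EX]; j=3 S=68.0763 intr=9.2537 cont=10.6295 V=10.6295[hold]; j=4 S=86.3711 intr=0.0000 cont=2.2615 V=2.2615[hold]; j=5 S=109.5823 intr=0.0000 cont=0.0000 V=0.0000[hold]; j=6 S=139.0313 intr=0.0000 cont=0.0000 V=0.0000[hold]; j=7 S=176.3944 intr=0.0000 cont=0.0000 V=0.0000[hold]  S*(7)=53.6567
k=6: j=0 S=37.5462 intr=39.7838 cont=39.2046 V=39.7838[EX]; j=1 S=47.6363 intr=29.6937 cont=29.1145 V=29.6937[EX]; j=2 S=60.4380 intr=16.8920 cont=16.9981 V=16.9981[hold]; j=3 S=76.6800 intr=0.6500 cont=6.3813 V=6.3813[hold]; j=4 S=97.2869 intr=0.0000 cont=1.1180 V=1.1180[hold]; j=5 S=123.4317 intr=0.0000 cont=0.0000 V=0.0000[hold]; j=6 S=156.6025 intr=0.0000 cont=0.0000 V=0.0000[hold]  S*(6)=47.6363
k=5: j=0 S=42.2914 intr=35.0386 cont=34.4594 V=35.0386[EX]; j=1 S=53.6567 intr=23.6733 cont=23.1469 V=23.6733[EX]; j=2 S=68.0763 intr=9.2537 cont=11.5819 V=11.5819[hold]; j=3 S=86.3711 intr=0.0000 cont=3.7115 V=3.7115[hold]; j=4 S=109.5823 intr=0.0000 cont=0.5527 V=0.5527[hold]; j=5 S=139.0313 intr=0.0000 cont=0.0000 V=0.0000[hold]  S*(5)=53.6567
k=4: j=0 S=47.6363 intr=29.6937 cont=29.1145 V=29.6937[EX]; j=1 S=60.4380 intr=16.8920 cont=17.4726 V=17.4726[hold]; j=2 S=76.6800 intr=0.6500 cont=7.5745 V=7.5745[hold]; j=3 S=97.2869 intr=0.0000 cont=2.1101 V=2.1101[hold]; j=4 S=123.4317 intr=0.0000 cont=0.2732 V=0.2732[hold]  S*(4)=47.6363
k=3: j=0 S=53.6567 intr=23.6733 cont=23.3832 V=23.6733[EX]; j=1 S=68.0763 intr=9.2537 cont=12.4109 V=12.4109[hold]; j=2 S=86.3711 intr=0.0000 cont=4.7956 V=4.7956[hold]; j=3 S=109.5823 intr=0.0000 cont=1.1792 V=1.1792[hold]  S*(3)=53.6567
k=2: j=0 S=60.4380 intr=16.8920 cont=17.8855 V=17.8855[hold]; j=1 S=76.6800 intr=0.6500 cont=8.5243 V=8.5243[hold]; j=2 S=97.2869 intr=0.0000 cont=2.9582 V=2.9582[hold]  S*(2)=-
k=1: j=0 S=68.0763 intr=9.2537 cont=13.0882 V=13.0882[hold]; j=1 S=86.3711 intr=0.0000 cont=5.6876 V=5.6876[hold]  S*(1)=-
k=0: j=0 S=76.6800 intr=0.6500 cont=9.3035 V=9.3035[hold]  S*(0)=-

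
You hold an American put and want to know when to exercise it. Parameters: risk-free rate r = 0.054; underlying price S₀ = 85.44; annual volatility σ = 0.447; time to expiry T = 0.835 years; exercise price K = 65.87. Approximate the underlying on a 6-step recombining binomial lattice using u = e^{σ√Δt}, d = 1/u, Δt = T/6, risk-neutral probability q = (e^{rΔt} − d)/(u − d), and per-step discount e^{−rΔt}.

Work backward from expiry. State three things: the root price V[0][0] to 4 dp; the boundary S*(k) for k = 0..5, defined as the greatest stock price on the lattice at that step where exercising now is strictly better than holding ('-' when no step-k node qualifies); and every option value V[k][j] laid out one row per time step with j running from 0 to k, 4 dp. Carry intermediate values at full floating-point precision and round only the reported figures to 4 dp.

price = 4.1906
boundary = - - - - 43.8511 51.8085
tree:
4.1906
6.6355 1.6175
10.2527 2.8354 0.3283
15.3489 4.9131 0.6373 0.0000
22.0189 8.3904 1.2369 0.0000 0.0000
28.7541 14.0615 2.4009 0.0000 0.0000 0.0000
34.4548 22.0189 4.6602 0.0000 0.0000 0.0000 0.0000

Δt=0.13917, u=1.18146, d=0.84641, q=0.48092, disc=e^(-rΔt)=0.99251
k=6 terminal: V=max(K-S,0) → 34.4548 22.0189 4.6602 0.0000 0.0000 0.0000 0.0000
k=5: j=0 S=37.1159 intr=28.7541 cont=28.2609 V=28.7541[EX]; j=1 S=51.8085 intr=14.0615 cont=13.5684 V=14.0615[EX]; j=2 S=72.3171 intr=0.0000 cont=2.4009 V=2.4009[hold]; j=3 S=100.9442 intr=0.0000 cont=0.0000 V=0.0000[hold]; j=4 S=140.9035 intr=0.0000 cont=0.0000 V=0.0000[hold]; j=5 S=196.6808 intr=0.0000 cont=0.0000 V=0.0000[hold]  S*(5)=51.8085
k=4: j=0 S=43.8511 intr=22.0189 cont=21.5257 V=22.0189[EX]; j=1 S=61.2098 intr=4.6602 cont=8.3904 V=8.3904[hold]; j=2 S=85.4400 intr=0.0000 cont=1.2369 V=1.2369[hold]; j=3 S=119.2619 intr=0.0000 cont=0.0000 V=0.0000[hold]; j=4 S=166.4723 intr=0.0000 cont=0.0000 V=0.0000[hold]  S*(4)=43.8511
k=3: j=0 S=51.8085 intr=14.0615 cont=15.3489 V=15.3489[hold]; j=1 S=72.3171 intr=0.0000 cont=4.9131 V=4.9131[hold]; j=2 S=100.9442 intr=0.0000 cont=0.6373 V=0.6373[hold]; j=3 S=140.9035 intr=0.0000 cont=0.0000 V=0.0000[hold]  S*(3)=-
k=2: j=0 S=61.2098 intr=4.6602 cont=10.2527 V=10.2527[hold]; j=1 S=85.4400 intr=0.0000 cont=2.8354 V=2.8354[hold]; j=2 S=119.2619 intr=0.0000 cont=0.3283 V=0.3283[hold]  S*(2)=-
k=1: j=0 S=72.3171 intr=0.0000 cont=6.6355 V=6.6355[hold]; j=1 S=100.9442 intr=0.0000 cont=1.6175 V=1.6175[hold]  S*(1)=-
k=0: j=0 S=85.4400 intr=0.0000 cont=4.1906 V=4.1906[hold]  S*(0)=-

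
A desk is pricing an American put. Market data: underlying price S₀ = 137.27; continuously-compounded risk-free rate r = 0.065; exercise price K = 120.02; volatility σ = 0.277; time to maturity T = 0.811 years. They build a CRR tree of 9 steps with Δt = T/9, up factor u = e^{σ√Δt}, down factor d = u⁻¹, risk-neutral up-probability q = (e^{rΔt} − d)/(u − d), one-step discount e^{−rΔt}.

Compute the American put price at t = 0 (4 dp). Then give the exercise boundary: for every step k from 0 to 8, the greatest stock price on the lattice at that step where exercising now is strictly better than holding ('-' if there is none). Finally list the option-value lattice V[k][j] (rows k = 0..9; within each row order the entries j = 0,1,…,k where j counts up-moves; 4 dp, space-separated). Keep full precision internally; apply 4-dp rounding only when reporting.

price = 4.3932
boundary = - - - - - 90.5764 98.4299 90.5764 98.4299
tree:
4.3932
6.8477 2.1273
10.3922 3.5814 0.7795
15.2850 5.8939 1.4401 0.1651
21.6713 9.4334 2.6213 0.3420 0.0000
29.4436 14.5847 4.6802 0.7085 0.0000 0.0000
36.6705 21.5901 8.1410 1.4680 0.0000 0.0000 0.0000
43.3208 29.4436 13.6438 3.0414 0.0000 0.0000 0.0000 0.0000
49.4405 36.6705 21.5901 6.3014 0.0000 0.0000 0.0000 0.0000 0.0000
55.0719 43.3208 29.4436 13.0556 0.0000 0.0000 0.0000 0.0000 0.0000 0.0000

Δt=0.09011, u=1.08671, d=0.92021, q=0.51451, disc=e^(-rΔt)=0.99416
k=9 terminal: V=max(K-S,0) → 55.0719 43.3208 29.4436 13.0556 0.0000 0.0000 0.0000 0.0000 0.0000 0.0000
k=8: j=0 S=70.5795 intr=49.4405 cont=48.7396 V=49.4405[EX]; j=1 S=83.3495 intr=36.6705 cont=35.9696 V=36.6705[EX]; j=2 S=98.4299 intr=21.5901 cont=20.8892 V=21.5901[EX]; j=3 S=116.2389 intr=3.7811 cont=6.3014 V=6.3014[hold]; j=4 S=137.2700 intr=0.0000 cont=0.0000 V=0.0000[hold]; j=5 S=162.1063 intr=0.0000 cont=0.0000 V=0.0000[hold]; j=6 S=191.4363 intr=0.0000 cont=0.0000 V=0.0000[hold]; j=7 S=226.0729 intr=0.0000 cont=0.0000 V=0.0000[hold]; j=8 S=266.9763 intr=0.0000 cont=0.0000 V=0.0000[hold]  S*(8)=98.4299
k=7: j=0 S=76.6992 intr=43.3208 cont=42.6199 V=43.3208[EX]; j=1 S=90.5764 intr=29.4436 cont=28.7427 V=29.4436[EX]; j=2 S=106.9644 intr=13.0556 cont=13.6438 V=13.6438[hold]; j=3 S=126.3175 intr=0.0000 cont=3.0414 V=3.0414[hold]; j=4 S=149.1722 intr=0.0000 cont=0.0000 V=0.0000[hold]; j=5 S=176.1619 intr=0.0000 cont=0.0000 V=0.0000[hold]; j=6 S=208.0350 intr=0.0000 cont=0.0000 V=0.0000[hold]; j=7 S=245.6748 intr=0.0000 cont=0.0000 V=0.0000[hold]  S*(7)=90.5764
k=6: j=0 S=83.3495 intr=36.6705 cont=35.9696 V=36.6705[EX]; j=1 S=98.4299 intr=21.5901 cont=21.1900 V=21.5901[EX]; j=2 S=116.2389 intr=3.7811 cont=8.1410 V=8.1410[hold]; j=3 S=137.2700 intr=0.0000 cont=1.4680 V=1.4680[hold]; j=4 S=162.1063 intr=0.0000 cont=0.0000 V=0.0000[hold]; j=5 S=191.4363 intr=0.0000 cont=0.0000 V=0.0000[hold]; j=6 S=226.0729 intr=0.0000 cont=0.0000 V=0.0000[hold]  S*(6)=98.4299
k=5: j=0 S=90.5764 intr=29.4436 cont=28.7427 V=29.4436[EX]; j=1 S=106.9644 intr=13.0556 cont=14.5847 V=14.5847[hold]; j=2 S=126.3175 intr=0.0000 cont=4.6802 V=4.6802[hold]; j=3 S=149.1722 intr=0.0000 cont=0.7085 V=0.7085[hold]; j=4 S=176.1619 intr=0.0000 cont=0.0000 V=0.0000[hold]; j=5 S=208.0350 intr=0.0000 cont=0.0000 V=0.0000[hold]  S*(5)=90.5764
k=4: j=0 S=98.4299 intr=21.5901 cont=21.6713 V=21.6713[hold]; j=1 S=116.2389 intr=3.7811 cont=9.4334 V=9.4334[hold]; j=2 S=137.2700 intr=0.0000 cont=2.6213 V=2.6213[hold]; j=3 S=162.1063 intr=0.0000 cont=0.3420 V=0.3420[hold]; j=4 S=191.4363 intr=0.0000 cont=0.0000 V=0.0000[hold]  S*(4)=-
k=3: j=0 S=106.9644 intr=13.0556 cont=15.2850 V=15.2850[hold]; j=1 S=126.3175 intr=0.0000 cont=5.8939 V=5.8939[hold]; j=2 S=149.1722 intr=0.0000 cont=1.4401 V=1.4401[hold]; j=3 S=176.1619 intr=0.0000 cont=0.1651 V=0.1651[hold]  S*(3)=-
k=2: j=0 S=116.2389 intr=3.7811 cont=10.3922 V=10.3922[hold]; j=1 S=137.2700 intr=0.0000 cont=3.5814 V=3.5814[hold]; j=2 S=162.1063 intr=0.0000 cont=0.7795 V=0.7795[hold]  S*(2)=-
k=1: j=0 S=126.3175 intr=0.0000 cont=6.8477 V=6.8477[hold]; j=1 S=149.1722 intr=0.0000 cont=2.1273 V=2.1273[hold]  S*(1)=-
k=0: j=0 S=137.2700 intr=0.0000 cont=4.3932 V=4.3932[hold]  S*(0)=-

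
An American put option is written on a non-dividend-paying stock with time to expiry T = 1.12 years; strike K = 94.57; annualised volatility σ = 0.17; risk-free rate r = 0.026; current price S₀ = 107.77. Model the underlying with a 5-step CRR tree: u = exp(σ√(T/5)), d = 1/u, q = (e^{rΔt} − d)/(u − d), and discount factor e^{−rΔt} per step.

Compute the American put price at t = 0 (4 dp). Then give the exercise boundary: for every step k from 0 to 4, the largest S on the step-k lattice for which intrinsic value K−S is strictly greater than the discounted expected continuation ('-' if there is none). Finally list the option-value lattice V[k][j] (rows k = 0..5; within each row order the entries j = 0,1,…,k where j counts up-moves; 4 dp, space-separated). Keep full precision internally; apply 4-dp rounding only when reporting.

params: Δt=0.22400 u=1.08378 d=0.92269 q=0.51616 e^(-rΔt)=0.99419
t_5 payoffs: 22.4951 9.9117 0.0000 0.0000 0.0000 0.0000
t_4: node(4,0) S=78.1136 payoff=16.4564 vs cont=15.9072 → 16.4564 [stop]  node(4,1) S=91.7513 payoff=2.8187 vs cont=4.7679 → 4.7679 [wait]  node(4,2) S=107.7700 payoff=0.0000 vs cont=0.0000 → 0.0000 [wait]  node(4,3) S=126.5853 payoff=0.0000 vs cont=0.0000 → 0.0000 [wait]  node(4,4) S=148.6856 payoff=0.0000 vs cont=0.0000 → 0.0000 [wait]  ⇒ S*(4)=78.1136
t_3: node(3,0) S=84.6583 payoff=9.9117 vs cont=10.3628 → 10.3628 [wait]  node(3,1) S=99.4386 payoff=0.0000 vs cont=2.2935 → 2.2935 [wait]  node(3,2) S=116.7994 payoff=0.0000 vs cont=0.0000 → 0.0000 [wait]  node(3,3) S=137.1912 payoff=0.0000 vs cont=0.0000 → 0.0000 [wait]  ⇒ S*(3)=-
t_2: node(2,0) S=91.7513 payoff=2.8187 vs cont=6.1618 → 6.1618 [wait]  node(2,1) S=107.7700 payoff=0.0000 vs cont=1.1033 → 1.1033 [wait]  node(2,2) S=126.5853 payoff=0.0000 vs cont=0.0000 → 0.0000 [wait]  ⇒ S*(2)=-
t_1: node(1,0) S=99.4386 payoff=0.0000 vs cont=3.5302 → 3.5302 [wait]  node(1,1) S=116.7994 payoff=0.0000 vs cont=0.5307 → 0.5307 [wait]  ⇒ S*(1)=-
t_0: node(0,0) S=107.7700 payoff=0.0000 vs cont=1.9705 → 1.9705 [wait]  ⇒ S*(0)=-

price = 1.9705
boundary = - - - - 78.1136
tree:
1.9705
3.5302 0.5307
6.1618 1.1033 0.0000
10.3628 2.2935 0.0000 0.0000
16.4564 4.7679 0.0000 0.0000 0.0000
22.4951 9.9117 0.0000 0.0000 0.0000 0.0000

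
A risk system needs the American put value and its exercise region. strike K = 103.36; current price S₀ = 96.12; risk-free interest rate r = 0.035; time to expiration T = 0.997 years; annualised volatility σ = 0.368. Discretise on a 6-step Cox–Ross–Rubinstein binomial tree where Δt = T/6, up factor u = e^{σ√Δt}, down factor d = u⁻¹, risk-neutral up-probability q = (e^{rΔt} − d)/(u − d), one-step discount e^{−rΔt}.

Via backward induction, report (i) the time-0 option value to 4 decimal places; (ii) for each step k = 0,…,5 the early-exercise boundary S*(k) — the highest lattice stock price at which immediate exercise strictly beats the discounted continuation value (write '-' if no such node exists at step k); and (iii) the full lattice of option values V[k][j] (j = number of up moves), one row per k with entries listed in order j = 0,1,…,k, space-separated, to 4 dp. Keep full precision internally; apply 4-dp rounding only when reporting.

Δt=0.16617  u=1.16185  d=0.86070  q=0.48194  discount=0.99420
step 6 (expiry): payoffs max(K−S,0) = 64.2828 50.6103 32.1540 7.2400 0.0000 0.0000 0.0000
step 5: (k=5,j=0): S=45.4016, (K−S)⁺=57.9584, hold=57.3590 ⇒ V=57.9584 exercise | (k=5,j=1): S=61.2870, (K−S)⁺=42.0730, hold=41.4736 ⇒ V=42.0730 exercise | (k=5,j=2): S=82.7304, (K−S)⁺=20.6296, hold=20.0302 ⇒ V=20.6296 exercise | (k=5,j=3): S=111.6766, (K−S)⁺=0.0000, hold=3.7290 ⇒ V=3.7290 continue | (k=5,j=4): S=150.7506, (K−S)⁺=0.0000, hold=0.0000 ⇒ V=0.0000 continue | (k=5,j=5): S=203.4961, (K−S)⁺=0.0000, hold=0.0000 ⇒ V=0.0000 continue  boundary S*=82.7304
step 4: (k=4,j=0): S=52.7497, (K−S)⁺=50.6103, hold=50.0109 ⇒ V=50.6103 exercise | (k=4,j=1): S=71.2060, (K−S)⁺=32.1540, hold=31.5546 ⇒ V=32.1540 exercise | (k=4,j=2): S=96.1200, (K−S)⁺=7.2400, hold=12.4122 ⇒ V=12.4122 continue | (k=4,j=3): S=129.7510, (K−S)⁺=0.0000, hold=1.9207 ⇒ V=1.9207 continue | (k=4,j=4): S=175.1490, (K−S)⁺=0.0000, hold=0.0000 ⇒ V=0.0000 continue  boundary S*=71.2060
step 3: (k=3,j=0): S=61.2870, (K−S)⁺=42.0730, hold=41.4736 ⇒ V=42.0730 exercise | (k=3,j=1): S=82.7304, (K−S)⁺=20.6296, hold=22.5084 ⇒ V=22.5084 continue | (k=3,j=2): S=111.6766, (K−S)⁺=0.0000, hold=7.3133 ⇒ V=7.3133 continue | (k=3,j=3): S=150.7506, (K−S)⁺=0.0000, hold=0.9893 ⇒ V=0.9893 continue  boundary S*=61.2870
step 2: (k=2,j=0): S=71.2060, (K−S)⁺=32.1540, hold=32.4548 ⇒ V=32.4548 continue | (k=2,j=1): S=96.1200, (K−S)⁺=7.2400, hold=15.0973 ⇒ V=15.0973 continue | (k=2,j=2): S=129.7510, (K−S)⁺=0.0000, hold=4.2408 ⇒ V=4.2408 continue  boundary S*=-
step 1: (k=1,j=0): S=82.7304, (K−S)⁺=20.6296, hold=23.9499 ⇒ V=23.9499 continue | (k=1,j=1): S=111.6766, (K−S)⁺=0.0000, hold=9.8079 ⇒ V=9.8079 continue  boundary S*=-
step 0: (k=0,j=0): S=96.1200, (K−S)⁺=7.2400, hold=17.0350 ⇒ V=17.0350 continue  boundary S*=-

price = 17.0350
boundary = - - - 61.2870 71.2060 82.7304
tree:
17.0350
23.9499 9.8079
32.4548 15.0973 4.2408
42.0730 22.5084 7.3133 0.9893
50.6103 32.1540 12.4122 1.9207 0.0000
57.9584 42.0730 20.6296 3.7290 0.0000 0.0000
64.2828 50.6103 32.1540 7.2400 0.0000 0.0000 0.0000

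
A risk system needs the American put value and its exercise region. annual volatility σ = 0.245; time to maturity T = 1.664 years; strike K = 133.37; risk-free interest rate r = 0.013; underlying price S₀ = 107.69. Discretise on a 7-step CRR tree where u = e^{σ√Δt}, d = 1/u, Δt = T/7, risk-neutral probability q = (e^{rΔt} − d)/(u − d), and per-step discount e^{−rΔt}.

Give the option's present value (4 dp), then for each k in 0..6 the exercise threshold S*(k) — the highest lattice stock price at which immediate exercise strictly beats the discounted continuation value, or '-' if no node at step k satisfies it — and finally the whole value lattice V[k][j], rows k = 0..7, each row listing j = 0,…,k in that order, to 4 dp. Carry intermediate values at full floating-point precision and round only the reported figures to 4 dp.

Δt=0.23771  u=1.12688  d=0.88741  q=0.48310  discount=0.99691
step 7 (expiry): payoffs max(K−S,0) = 86.7004 74.1063 58.1136 37.8052 12.0164 0.0000 0.0000 0.0000
step 6: (k=6,j=0): S=52.5910, (K−S)⁺=80.7790, hold=80.3675 ⇒ V=80.7790 exercise | (k=6,j=1): S=66.7830, (K−S)⁺=66.5870, hold=66.1755 ⇒ V=66.5870 exercise | (k=6,j=2): S=84.8048, (K−S)⁺=48.5652, hold=48.1536 ⇒ V=48.5652 exercise | (k=6,j=3): S=107.6900, (K−S)⁺=25.6800, hold=25.2685 ⇒ V=25.6800 exercise | (k=6,j=4): S=136.7509, (K−S)⁺=0.0000, hold=6.1921 ⇒ V=6.1921 continue | (k=6,j=5): S=173.6540, (K−S)⁺=0.0000, hold=0.0000 ⇒ V=0.0000 continue | (k=6,j=6): S=220.5158, (K−S)⁺=0.0000, hold=0.0000 ⇒ V=0.0000 continue  boundary S*=107.6900
step 5: (k=5,j=0): S=59.2637, (K−S)⁺=74.1063, hold=73.6948 ⇒ V=74.1063 exercise | (k=5,j=1): S=75.2564, (K−S)⁺=58.1136, hold=57.7021 ⇒ V=58.1136 exercise | (k=5,j=2): S=95.5648, (K−S)⁺=37.8052, hold=37.3937 ⇒ V=37.8052 exercise | (k=5,j=3): S=121.3536, (K−S)⁺=12.0164, hold=16.2153 ⇒ V=16.2153 continue | (k=5,j=4): S=154.1017, (K−S)⁺=0.0000, hold=3.1909 ⇒ V=3.1909 continue | (k=5,j=5): S=195.6871, (K−S)⁺=0.0000, hold=0.0000 ⇒ V=0.0000 continue  boundary S*=95.5648
step 4: (k=4,j=0): S=66.7830, (K−S)⁺=66.5870, hold=66.1755 ⇒ V=66.5870 exercise | (k=4,j=1): S=84.8048, (K−S)⁺=48.5652, hold=48.1536 ⇒ V=48.5652 exercise | (k=4,j=2): S=107.6900, (K−S)⁺=25.6800, hold=27.2907 ⇒ V=27.2907 continue | (k=4,j=3): S=136.7509, (K−S)⁺=0.0000, hold=9.8926 ⇒ V=9.8926 continue | (k=4,j=4): S=173.6540, (K−S)⁺=0.0000, hold=1.6443 ⇒ V=1.6443 continue  boundary S*=84.8048
step 3: (k=3,j=0): S=75.2564, (K−S)⁺=58.1136, hold=57.7021 ⇒ V=58.1136 exercise | (k=3,j=1): S=95.5648, (K−S)⁺=37.8052, hold=38.1694 ⇒ V=38.1694 continue | (k=3,j=2): S=121.3536, (K−S)⁺=12.0164, hold=18.8275 ⇒ V=18.8275 continue | (k=3,j=3): S=154.1017, (K−S)⁺=0.0000, hold=5.8896 ⇒ V=5.8896 continue  boundary S*=75.2564
step 2: (k=2,j=0): S=84.8048, (K−S)⁺=48.5652, hold=48.3291 ⇒ V=48.5652 exercise | (k=2,j=1): S=107.6900, (K−S)⁺=25.6800, hold=28.7364 ⇒ V=28.7364 continue | (k=2,j=2): S=136.7509, (K−S)⁺=0.0000, hold=12.5384 ⇒ V=12.5384 continue  boundary S*=84.8048
step 1: (k=1,j=0): S=95.5648, (K−S)⁺=37.8052, hold=38.8657 ⇒ V=38.8657 continue | (k=1,j=1): S=121.3536, (K−S)⁺=12.0164, hold=20.8467 ⇒ V=20.8467 continue  boundary S*=-
step 0: (k=0,j=0): S=107.6900, (K−S)⁺=25.6800, hold=30.0677 ⇒ V=30.0677 continue  boundary S*=-

price = 30.0677
boundary = - - 84.8048 75.2564 84.8048 95.5648 107.6900
tree:
30.0677
38.8657 20.8467
48.5652 28.7364 12.5384
58.1136 38.1694 18.8275 5.8896
66.5870 48.5652 27.2907 9.8926 1.6443
74.1063 58.1136 37.8052 16.2153 3.1909 0.0000
80.7790 66.5870 48.5652 25.6800 6.1921 0.0000 0.0000
86.7004 74.1063 58.1136 37.8052 12.0164 0.0000 0.0000 0.0000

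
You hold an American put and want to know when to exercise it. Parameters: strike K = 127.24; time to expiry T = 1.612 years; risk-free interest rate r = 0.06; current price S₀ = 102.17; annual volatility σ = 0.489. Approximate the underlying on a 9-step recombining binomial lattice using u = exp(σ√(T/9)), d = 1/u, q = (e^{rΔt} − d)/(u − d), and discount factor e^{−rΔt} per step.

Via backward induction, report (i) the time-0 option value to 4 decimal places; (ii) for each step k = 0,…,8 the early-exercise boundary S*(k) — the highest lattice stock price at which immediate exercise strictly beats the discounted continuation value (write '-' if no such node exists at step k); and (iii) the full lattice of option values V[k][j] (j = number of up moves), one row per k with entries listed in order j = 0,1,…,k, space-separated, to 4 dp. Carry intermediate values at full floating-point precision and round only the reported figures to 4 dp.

price = 36.1200
boundary = - - 67.5409 54.9147 67.5409 54.9147 67.5409 83.0702 102.1700
tree:
36.1200
47.1380 24.7338
59.6991 34.2929 14.7049
72.3253 46.0667 22.0276 6.9255
82.5911 59.6991 32.0101 11.4679 2.0500
90.9379 72.3253 44.7798 18.5894 3.8379 0.1154
97.7242 82.5911 59.6991 29.2680 7.1801 0.2220 0.0000
103.2420 90.9379 72.3253 44.1698 13.4221 0.4269 0.0000 0.0000
107.7282 97.7242 82.5911 59.6991 25.0700 0.8209 0.0000 0.0000 0.0000
111.3758 103.2420 90.9379 72.3253 44.1698 1.5787 0.0000 0.0000 0.0000 0.0000

Δt=0.17911  u=1.22992  d=0.81306  q=0.47436  discount=0.98931
step 9 (expiry): payoffs max(K−S,0) = 111.3758 103.2420 90.9379 72.3253 44.1698 1.5787 0.0000 0.0000 0.0000 0.0000
step 8: (k=8,j=0): S=19.5118, (K−S)⁺=107.7282, hold=106.3681 ⇒ V=107.7282 exercise | (k=8,j=1): S=29.5158, (K−S)⁺=97.7242, hold=96.3641 ⇒ V=97.7242 exercise | (k=8,j=2): S=44.6489, (K−S)⁺=82.5911, hold=81.2310 ⇒ V=82.5911 exercise | (k=8,j=3): S=67.5409, (K−S)⁺=59.6991, hold=58.3390 ⇒ V=59.6991 exercise | (k=8,j=4): S=102.1700, (K−S)⁺=25.0700, hold=23.7099 ⇒ V=25.0700 exercise | (k=8,j=5): S=154.5538, (K−S)⁺=0.0000, hold=0.8209 ⇒ V=0.8209 continue | (k=8,j=6): S=233.7956, (K−S)⁺=0.0000, hold=0.0000 ⇒ V=0.0000 continue | (k=8,j=7): S=353.6655, (K−S)⁺=0.0000, hold=0.0000 ⇒ V=0.0000 continue | (k=8,j=8): S=534.9942, (K−S)⁺=0.0000, hold=0.0000 ⇒ V=0.0000 continue  boundary S*=102.1700
step 7: (k=7,j=0): S=23.9980, (K−S)⁺=103.2420, hold=101.8819 ⇒ V=103.2420 exercise | (k=7,j=1): S=36.3021, (K−S)⁺=90.9379, hold=89.5778 ⇒ V=90.9379 exercise | (k=7,j=2): S=54.9147, (K−S)⁺=72.3253, hold=70.9652 ⇒ V=72.3253 exercise | (k=7,j=3): S=83.0702, (K−S)⁺=44.1698, hold=42.8097 ⇒ V=44.1698 exercise | (k=7,j=4): S=125.6613, (K−S)⁺=1.5787, hold=13.4221 ⇒ V=13.4221 continue | (k=7,j=5): S=190.0895, (K−S)⁺=0.0000, hold=0.4269 ⇒ V=0.4269 continue | (k=7,j=6): S=287.5507, (K−S)⁺=0.0000, hold=0.0000 ⇒ V=0.0000 continue | (k=7,j=7): S=434.9816, (K−S)⁺=0.0000, hold=0.0000 ⇒ V=0.0000 continue  boundary S*=83.0702
step 6: (k=6,j=0): S=29.5158, (K−S)⁺=97.7242, hold=96.3641 ⇒ V=97.7242 exercise | (k=6,j=1): S=44.6489, (K−S)⁺=82.5911, hold=81.2310 ⇒ V=82.5911 exercise | (k=6,j=2): S=67.5409, (K−S)⁺=59.6991, hold=58.3390 ⇒ V=59.6991 exercise | (k=6,j=3): S=102.1700, (K−S)⁺=25.0700, hold=29.2680 ⇒ V=29.2680 continue | (k=6,j=4): S=154.5538, (K−S)⁺=0.0000, hold=7.1801 ⇒ V=7.1801 continue | (k=6,j=5): S=233.7956, (K−S)⁺=0.0000, hold=0.2220 ⇒ V=0.2220 continue | (k=6,j=6): S=353.6655, (K−S)⁺=0.0000, hold=0.0000 ⇒ V=0.0000 continue  boundary S*=67.5409
step 5: (k=5,j=0): S=36.3021, (K−S)⁺=90.9379, hold=89.5778 ⇒ V=90.9379 exercise | (k=5,j=1): S=54.9147, (K−S)⁺=72.3253, hold=70.9652 ⇒ V=72.3253 exercise | (k=5,j=2): S=83.0702, (K−S)⁺=44.1698, hold=44.7798 ⇒ V=44.7798 continue | (k=5,j=3): S=125.6613, (K−S)⁺=1.5787, hold=18.5894 ⇒ V=18.5894 continue | (k=5,j=4): S=190.0895, (K−S)⁺=0.0000, hold=3.8379 ⇒ V=3.8379 continue | (k=5,j=5): S=287.5507, (K−S)⁺=0.0000, hold=0.1154 ⇒ V=0.1154 continue  boundary S*=54.9147
step 4: (k=4,j=0): S=44.6489, (K−S)⁺=82.5911, hold=81.2310 ⇒ V=82.5911 exercise | (k=4,j=1): S=67.5409, (K−S)⁺=59.6991, hold=58.6253 ⇒ V=59.6991 exercise | (k=4,j=2): S=102.1700, (K−S)⁺=25.0700, hold=32.0101 ⇒ V=32.0101 continue | (k=4,j=3): S=154.5538, (K−S)⁺=0.0000, hold=11.4679 ⇒ V=11.4679 continue | (k=4,j=4): S=233.7956, (K−S)⁺=0.0000, hold=2.0500 ⇒ V=2.0500 continue  boundary S*=67.5409
step 3: (k=3,j=0): S=54.9147, (K−S)⁺=72.3253, hold=70.9652 ⇒ V=72.3253 exercise | (k=3,j=1): S=83.0702, (K−S)⁺=44.1698, hold=46.0667 ⇒ V=46.0667 continue | (k=3,j=2): S=125.6613, (K−S)⁺=1.5787, hold=22.0276 ⇒ V=22.0276 continue | (k=3,j=3): S=190.0895, (K−S)⁺=0.0000, hold=6.9255 ⇒ V=6.9255 continue  boundary S*=54.9147
step 2: (k=2,j=0): S=67.5409, (K−S)⁺=59.6991, hold=59.2292 ⇒ V=59.6991 exercise | (k=2,j=1): S=102.1700, (K−S)⁺=25.0700, hold=34.2929 ⇒ V=34.2929 continue | (k=2,j=2): S=154.5538, (K−S)⁺=0.0000, hold=14.7049 ⇒ V=14.7049 continue  boundary S*=67.5409
step 1: (k=1,j=0): S=83.0702, (K−S)⁺=44.1698, hold=47.1380 ⇒ V=47.1380 continue | (k=1,j=1): S=125.6613, (K−S)⁺=1.5787, hold=24.7338 ⇒ V=24.7338 continue  boundary S*=-
step 0: (k=0,j=0): S=102.1700, (K−S)⁺=25.0700, hold=36.1200 ⇒ V=36.1200 continue  boundary S*=-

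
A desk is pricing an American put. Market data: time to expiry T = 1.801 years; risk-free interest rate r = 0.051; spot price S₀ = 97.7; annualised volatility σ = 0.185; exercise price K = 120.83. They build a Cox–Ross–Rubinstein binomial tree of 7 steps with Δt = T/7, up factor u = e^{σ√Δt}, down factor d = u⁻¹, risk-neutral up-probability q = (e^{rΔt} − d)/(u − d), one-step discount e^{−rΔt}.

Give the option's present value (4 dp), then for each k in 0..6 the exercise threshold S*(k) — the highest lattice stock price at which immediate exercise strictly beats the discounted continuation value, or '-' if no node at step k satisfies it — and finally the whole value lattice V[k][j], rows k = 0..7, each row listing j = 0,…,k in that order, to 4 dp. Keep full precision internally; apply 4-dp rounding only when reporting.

Δt=0.25729  u=1.09838  d=0.91043  q=0.54683  discount=0.98696
step 7 (expiry): payoffs max(K−S,0) = 70.1752 59.7179 47.1017 31.8810 13.5181 0.0000 0.0000 0.0000
step 6: (k=6,j=0): S=55.6383, (K−S)⁺=65.1917, hold=63.6165 ⇒ V=65.1917 exercise | (k=6,j=1): S=67.1245, (K−S)⁺=53.7055, hold=52.1304 ⇒ V=53.7055 exercise | (k=6,j=2): S=80.9819, (K−S)⁺=39.8481, hold=38.2730 ⇒ V=39.8481 exercise | (k=6,j=3): S=97.7000, (K−S)⁺=23.1300, hold=21.5549 ⇒ V=23.1300 exercise | (k=6,j=4): S=117.8695, (K−S)⁺=2.9605, hold=6.0461 ⇒ V=6.0461 continue | (k=6,j=5): S=142.2028, (K−S)⁺=0.0000, hold=0.0000 ⇒ V=0.0000 continue | (k=6,j=6): S=171.5596, (K−S)⁺=0.0000, hold=0.0000 ⇒ V=0.0000 continue  boundary S*=97.7000
step 5: (k=5,j=0): S=61.1121, (K−S)⁺=59.7179, hold=58.1427 ⇒ V=59.7179 exercise | (k=5,j=1): S=73.7283, (K−S)⁺=47.1017, hold=45.5266 ⇒ V=47.1017 exercise | (k=5,j=2): S=88.9490, (K−S)⁺=31.8810, hold=30.3059 ⇒ V=31.8810 exercise | (k=5,j=3): S=107.3119, (K−S)⁺=13.5181, hold=13.6083 ⇒ V=13.6083 continue | (k=5,j=4): S=129.4657, (K−S)⁺=0.0000, hold=2.7042 ⇒ V=2.7042 continue | (k=5,j=5): S=156.1930, (K−S)⁺=0.0000, hold=0.0000 ⇒ V=0.0000 continue  boundary S*=88.9490
step 4: (k=4,j=0): S=67.1245, (K−S)⁺=53.7055, hold=52.1304 ⇒ V=53.7055 exercise | (k=4,j=1): S=80.9819, (K−S)⁺=39.8481, hold=38.2730 ⇒ V=39.8481 exercise | (k=4,j=2): S=97.7000, (K−S)⁺=23.1300, hold=21.6035 ⇒ V=23.1300 exercise | (k=4,j=3): S=117.8695, (K−S)⁺=2.9605, hold=7.5459 ⇒ V=7.5459 continue | (k=4,j=4): S=142.2028, (K−S)⁺=0.0000, hold=1.2095 ⇒ V=1.2095 continue  boundary S*=97.7000
step 3: (k=3,j=0): S=73.7283, (K−S)⁺=47.1017, hold=45.5266 ⇒ V=47.1017 exercise | (k=3,j=1): S=88.9490, (K−S)⁺=31.8810, hold=30.3059 ⇒ V=31.8810 exercise | (k=3,j=2): S=107.3119, (K−S)⁺=13.5181, hold=14.4177 ⇒ V=14.4177 continue | (k=3,j=3): S=129.4657, (K−S)⁺=0.0000, hold=4.0278 ⇒ V=4.0278 continue  boundary S*=88.9490
step 2: (k=2,j=0): S=80.9819, (K−S)⁺=39.8481, hold=38.2730 ⇒ V=39.8481 exercise | (k=2,j=1): S=97.7000, (K−S)⁺=23.1300, hold=22.0404 ⇒ V=23.1300 exercise | (k=2,j=2): S=117.8695, (K−S)⁺=2.9605, hold=8.6223 ⇒ V=8.6223 continue  boundary S*=97.7000
step 1: (k=1,j=0): S=88.9490, (K−S)⁺=31.8810, hold=30.3059 ⇒ V=31.8810 exercise | (k=1,j=1): S=107.3119, (K−S)⁺=13.5181, hold=14.9986 ⇒ V=14.9986 continue  boundary S*=88.9490
step 0: (k=0,j=0): S=97.7000, (K−S)⁺=23.1300, hold=22.3539 ⇒ V=23.1300 exercise  boundary S*=97.7000

price = 23.1300
boundary = 97.7000 88.9490 97.7000 88.9490 97.7000 88.9490 97.7000
tree:
23.1300
31.8810 14.9986
39.8481 23.1300 8.6223
47.1017 31.8810 14.4177 4.0278
53.7055 39.8481 23.1300 7.5459 1.2095
59.7179 47.1017 31.8810 13.6083 2.7042 0.0000
65.1917 53.7055 39.8481 23.1300 6.0461 0.0000 0.0000
70.1752 59.7179 47.1017 31.8810 13.5181 0.0000 0.0000 0.0000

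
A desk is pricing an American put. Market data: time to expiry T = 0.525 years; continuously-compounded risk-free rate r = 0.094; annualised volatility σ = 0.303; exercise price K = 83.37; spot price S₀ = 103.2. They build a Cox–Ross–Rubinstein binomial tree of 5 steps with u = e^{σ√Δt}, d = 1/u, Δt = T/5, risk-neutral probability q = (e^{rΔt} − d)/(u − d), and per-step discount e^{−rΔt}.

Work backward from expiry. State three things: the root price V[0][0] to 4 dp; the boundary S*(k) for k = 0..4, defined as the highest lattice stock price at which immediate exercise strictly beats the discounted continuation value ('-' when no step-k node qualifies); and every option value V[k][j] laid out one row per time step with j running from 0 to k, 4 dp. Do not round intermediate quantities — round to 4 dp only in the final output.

price = 1.3223
boundary = - - - - 69.6816
tree:
1.3223
2.4665 0.3157
4.5083 0.6724 0.0000
8.0148 1.4324 0.0000 0.0000
13.6884 3.0512 0.0000 0.0000 0.0000
20.2048 6.4997 0.0000 0.0000 0.0000 0.0000

Δt=0.10500, u=1.10316, d=0.90648, q=0.52590, disc=e^(-rΔt)=0.99018
k=5 terminal: V=max(K-S,0) → 20.2048 6.4997 0.0000 0.0000 0.0000 0.0000
k=4: j=0 S=69.6816 intr=13.6884 cont=12.8696 V=13.6884[EX]; j=1 S=84.8006 intr=0.0000 cont=3.0512 V=3.0512[hold]; j=2 S=103.2000 intr=0.0000 cont=0.0000 V=0.0000[hold]; j=3 S=125.5916 intr=0.0000 cont=0.0000 V=0.0000[hold]; j=4 S=152.8415 intr=0.0000 cont=0.0000 V=0.0000[hold]  S*(4)=69.6816
k=3: j=0 S=76.8703 intr=6.4997 cont=8.0148 V=8.0148[hold]; j=1 S=93.5490 intr=0.0000 cont=1.4324 V=1.4324[hold]; j=2 S=113.8466 intr=0.0000 cont=0.0000 V=0.0000[hold]; j=3 S=138.5482 intr=0.0000 cont=0.0000 V=0.0000[hold]  S*(3)=-
k=2: j=0 S=84.8006 intr=0.0000 cont=4.5083 V=4.5083[hold]; j=1 S=103.2000 intr=0.0000 cont=0.6724 V=0.6724[hold]; j=2 S=125.5916 intr=0.0000 cont=0.0000 V=0.0000[hold]  S*(2)=-
k=1: j=0 S=93.5490 intr=0.0000 cont=2.4665 V=2.4665[hold]; j=1 S=113.8466 intr=0.0000 cont=0.3157 V=0.3157[hold]  S*(1)=-
k=0: j=0 S=103.2000 intr=0.0000 cont=1.3223 V=1.3223[hold]  S*(0)=-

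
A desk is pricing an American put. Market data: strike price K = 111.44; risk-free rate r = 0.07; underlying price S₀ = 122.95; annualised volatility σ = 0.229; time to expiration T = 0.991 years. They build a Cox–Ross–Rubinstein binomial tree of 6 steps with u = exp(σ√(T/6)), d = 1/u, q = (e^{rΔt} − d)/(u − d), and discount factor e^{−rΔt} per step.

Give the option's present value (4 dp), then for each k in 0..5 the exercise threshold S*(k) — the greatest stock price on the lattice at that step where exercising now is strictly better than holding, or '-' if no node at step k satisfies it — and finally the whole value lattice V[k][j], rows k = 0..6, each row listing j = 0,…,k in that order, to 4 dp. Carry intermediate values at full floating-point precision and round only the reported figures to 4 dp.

Δt=0.16517  u=1.09754  d=0.91113  q=0.53913  discount=0.98850
step 6 (expiry): payoffs max(K−S,0) = 41.0976 26.7067 9.3716 0.0000 0.0000 0.0000 0.0000
step 5: (k=5,j=0): S=77.2033, (K−S)⁺=34.2367, hold=32.9557 ⇒ V=34.2367 exercise | (k=5,j=1): S=92.9978, (K−S)⁺=18.4422, hold=17.1612 ⇒ V=18.4422 exercise | (k=5,j=2): S=112.0237, (K−S)⁺=0.0000, hold=4.2694 ⇒ V=4.2694 continue | (k=5,j=3): S=134.9420, (K−S)⁺=0.0000, hold=0.0000 ⇒ V=0.0000 continue | (k=5,j=4): S=162.5490, (K−S)⁺=0.0000, hold=0.0000 ⇒ V=0.0000 continue | (k=5,j=5): S=195.8039, (K−S)⁺=0.0000, hold=0.0000 ⇒ V=0.0000 continue  boundary S*=92.9978
step 4: (k=4,j=0): S=84.7333, (K−S)⁺=26.7067, hold=25.4257 ⇒ V=26.7067 exercise | (k=4,j=1): S=102.0684, (K−S)⁺=9.3716, hold=10.6770 ⇒ V=10.6770 continue | (k=4,j=2): S=122.9500, (K−S)⁺=0.0000, hold=1.9450 ⇒ V=1.9450 continue | (k=4,j=3): S=148.1036, (K−S)⁺=0.0000, hold=0.0000 ⇒ V=0.0000 continue | (k=4,j=4): S=178.4033, (K−S)⁺=0.0000, hold=0.0000 ⇒ V=0.0000 continue  boundary S*=84.7333
step 3: (k=3,j=0): S=92.9978, (K−S)⁺=18.4422, hold=17.8568 ⇒ V=18.4422 exercise | (k=3,j=1): S=112.0237, (K−S)⁺=0.0000, hold=5.9006 ⇒ V=5.9006 continue | (k=3,j=2): S=134.9420, (K−S)⁺=0.0000, hold=0.8861 ⇒ V=0.8861 continue | (k=3,j=3): S=162.5490, (K−S)⁺=0.0000, hold=0.0000 ⇒ V=0.0000 continue  boundary S*=92.9978
step 2: (k=2,j=0): S=102.0684, (K−S)⁺=9.3716, hold=11.5463 ⇒ V=11.5463 continue | (k=2,j=1): S=122.9500, (K−S)⁺=0.0000, hold=3.1604 ⇒ V=3.1604 continue | (k=2,j=2): S=148.1036, (K−S)⁺=0.0000, hold=0.4037 ⇒ V=0.4037 continue  boundary S*=-
step 1: (k=1,j=0): S=112.0237, (K−S)⁺=0.0000, hold=6.9444 ⇒ V=6.9444 continue | (k=1,j=1): S=134.9420, (K−S)⁺=0.0000, hold=1.6549 ⇒ V=1.6549 continue  boundary S*=-
step 0: (k=0,j=0): S=122.9500, (K−S)⁺=0.0000, hold=4.0456 ⇒ V=4.0456 continue  boundary S*=-

price = 4.0456
boundary = - - - 92.9978 84.7333 92.9978
tree:
4.0456
6.9444 1.6549
11.5463 3.1604 0.4037
18.4422 5.9006 0.8861 0.0000
26.7067 10.6770 1.9450 0.0000 0.0000
34.2367 18.4422 4.2694 0.0000 0.0000 0.0000
41.0976 26.7067 9.3716 0.0000 0.0000 0.0000 0.0000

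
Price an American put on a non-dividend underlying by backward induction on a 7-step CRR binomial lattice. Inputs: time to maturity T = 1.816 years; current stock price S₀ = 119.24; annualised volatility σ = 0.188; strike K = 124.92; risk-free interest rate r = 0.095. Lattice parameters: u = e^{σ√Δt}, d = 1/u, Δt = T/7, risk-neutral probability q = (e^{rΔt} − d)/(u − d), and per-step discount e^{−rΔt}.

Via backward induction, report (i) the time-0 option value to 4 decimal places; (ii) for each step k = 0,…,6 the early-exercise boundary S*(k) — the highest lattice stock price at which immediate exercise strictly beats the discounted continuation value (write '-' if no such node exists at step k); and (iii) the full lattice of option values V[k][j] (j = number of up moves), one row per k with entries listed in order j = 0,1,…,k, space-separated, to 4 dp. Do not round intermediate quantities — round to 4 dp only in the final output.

params: Δt=0.25943 u=1.10049 d=0.90869 q=0.60617 e^(-rΔt)=0.97566
t_7 payoffs: 63.9218 51.0463 35.4530 16.5683 0.0000 0.0000 0.0000 0.0000
t_6: node(6,0) S=67.1280 payoff=57.7920 vs cont=54.7509 → 57.7920 [stop]  node(6,1) S=81.2974 payoff=43.6226 vs cont=40.5815 → 43.6226 [stop]  node(6,2) S=98.4576 payoff=26.4624 vs cont=23.4213 → 26.4624 [stop]  node(6,3) S=119.2400 payoff=5.6800 vs cont=6.3663 → 6.3663 [wait]  node(6,4) S=144.4092 payoff=0.0000 vs cont=0.0000 → 0.0000 [wait]  node(6,5) S=174.8910 payoff=0.0000 vs cont=0.0000 → 0.0000 [wait]  node(6,6) S=211.8070 payoff=0.0000 vs cont=0.0000 → 0.0000 [wait]  ⇒ S*(6)=98.4576
t_5: node(5,0) S=73.8737 payoff=51.0463 vs cont=48.0051 → 51.0463 [stop]  node(5,1) S=89.4670 payoff=35.4530 vs cont=32.4119 → 35.4530 [stop]  node(5,2) S=108.3517 payoff=16.5683 vs cont=13.9331 → 16.5683 [stop]  node(5,3) S=131.2225 payoff=0.0000 vs cont=2.4462 → 2.4462 [wait]  node(5,4) S=158.9209 payoff=0.0000 vs cont=0.0000 → 0.0000 [wait]  node(5,5) S=192.4659 payoff=0.0000 vs cont=0.0000 → 0.0000 [wait]  ⇒ S*(5)=108.3517
t_4: node(4,0) S=81.2974 payoff=43.6226 vs cont=40.5815 → 43.6226 [stop]  node(4,1) S=98.4576 payoff=26.4624 vs cont=23.4213 → 26.4624 [stop]  node(4,2) S=119.2400 payoff=5.6800 vs cont=7.8130 → 7.8130 [wait]  node(4,3) S=144.4092 payoff=0.0000 vs cont=0.9399 → 0.9399 [wait]  node(4,4) S=174.8910 payoff=0.0000 vs cont=0.0000 → 0.0000 [wait]  ⇒ S*(4)=98.4576
t_3: node(3,0) S=89.4670 payoff=35.4530 vs cont=32.4119 → 35.4530 [stop]  node(3,1) S=108.3517 payoff=16.5683 vs cont=14.7887 → 16.5683 [stop]  node(3,2) S=131.2225 payoff=0.0000 vs cont=3.5580 → 3.5580 [wait]  node(3,3) S=158.9209 payoff=0.0000 vs cont=0.3612 → 0.3612 [wait]  ⇒ S*(3)=108.3517
t_2: node(2,0) S=98.4576 payoff=26.4624 vs cont=23.4213 → 26.4624 [stop]  node(2,1) S=119.2400 payoff=5.6800 vs cont=8.4705 → 8.4705 [wait]  node(2,2) S=144.4092 payoff=0.0000 vs cont=1.5807 → 1.5807 [wait]  ⇒ S*(2)=98.4576
t_1: node(1,0) S=108.3517 payoff=16.5683 vs cont=15.1776 → 16.5683 [stop]  node(1,1) S=131.2225 payoff=0.0000 vs cont=4.1896 → 4.1896 [wait]  ⇒ S*(1)=108.3517
t_0: node(0,0) S=119.2400 payoff=5.6800 vs cont=8.8440 → 8.8440 [wait]  ⇒ S*(0)=-

price = 8.8440
boundary = - 108.3517 98.4576 108.3517 98.4576 108.3517 98.4576
tree:
8.8440
16.5683 4.1896
26.4624 8.4705 1.5807
35.4530 16.5683 3.5580 0.3612
43.6226 26.4624 7.8130 0.9399 0.0000
51.0463 35.4530 16.5683 2.4462 0.0000 0.0000
57.7920 43.6226 26.4624 6.3663 0.0000 0.0000 0.0000
63.9218 51.0463 35.4530 16.5683 0.0000 0.0000 0.0000 0.0000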